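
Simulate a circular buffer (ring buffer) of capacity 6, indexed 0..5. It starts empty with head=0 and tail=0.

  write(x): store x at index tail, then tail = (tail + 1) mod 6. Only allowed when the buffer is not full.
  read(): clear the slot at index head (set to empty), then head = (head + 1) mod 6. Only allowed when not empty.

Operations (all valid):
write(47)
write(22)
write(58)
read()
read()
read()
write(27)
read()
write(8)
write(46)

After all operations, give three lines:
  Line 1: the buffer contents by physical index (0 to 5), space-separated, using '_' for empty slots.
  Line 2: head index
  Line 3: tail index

Answer: _ _ _ _ 8 46
4
0

Derivation:
write(47): buf=[47 _ _ _ _ _], head=0, tail=1, size=1
write(22): buf=[47 22 _ _ _ _], head=0, tail=2, size=2
write(58): buf=[47 22 58 _ _ _], head=0, tail=3, size=3
read(): buf=[_ 22 58 _ _ _], head=1, tail=3, size=2
read(): buf=[_ _ 58 _ _ _], head=2, tail=3, size=1
read(): buf=[_ _ _ _ _ _], head=3, tail=3, size=0
write(27): buf=[_ _ _ 27 _ _], head=3, tail=4, size=1
read(): buf=[_ _ _ _ _ _], head=4, tail=4, size=0
write(8): buf=[_ _ _ _ 8 _], head=4, tail=5, size=1
write(46): buf=[_ _ _ _ 8 46], head=4, tail=0, size=2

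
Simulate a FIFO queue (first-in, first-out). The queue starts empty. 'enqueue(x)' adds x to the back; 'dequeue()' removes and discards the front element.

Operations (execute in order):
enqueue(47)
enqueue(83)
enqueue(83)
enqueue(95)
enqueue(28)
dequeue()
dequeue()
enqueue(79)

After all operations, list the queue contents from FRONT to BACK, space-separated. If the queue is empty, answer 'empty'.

Answer: 83 95 28 79

Derivation:
enqueue(47): [47]
enqueue(83): [47, 83]
enqueue(83): [47, 83, 83]
enqueue(95): [47, 83, 83, 95]
enqueue(28): [47, 83, 83, 95, 28]
dequeue(): [83, 83, 95, 28]
dequeue(): [83, 95, 28]
enqueue(79): [83, 95, 28, 79]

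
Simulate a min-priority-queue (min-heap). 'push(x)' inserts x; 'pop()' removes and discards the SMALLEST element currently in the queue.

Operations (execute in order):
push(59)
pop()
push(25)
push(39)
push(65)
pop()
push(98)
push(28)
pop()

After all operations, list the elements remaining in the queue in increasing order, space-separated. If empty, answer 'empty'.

push(59): heap contents = [59]
pop() → 59: heap contents = []
push(25): heap contents = [25]
push(39): heap contents = [25, 39]
push(65): heap contents = [25, 39, 65]
pop() → 25: heap contents = [39, 65]
push(98): heap contents = [39, 65, 98]
push(28): heap contents = [28, 39, 65, 98]
pop() → 28: heap contents = [39, 65, 98]

Answer: 39 65 98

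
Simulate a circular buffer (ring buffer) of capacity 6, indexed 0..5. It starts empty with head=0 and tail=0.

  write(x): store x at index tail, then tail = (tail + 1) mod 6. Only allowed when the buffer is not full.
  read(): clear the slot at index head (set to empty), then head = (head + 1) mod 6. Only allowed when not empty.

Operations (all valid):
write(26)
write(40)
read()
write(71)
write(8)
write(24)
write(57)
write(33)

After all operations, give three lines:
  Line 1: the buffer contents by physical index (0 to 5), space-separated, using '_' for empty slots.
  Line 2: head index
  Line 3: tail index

Answer: 33 40 71 8 24 57
1
1

Derivation:
write(26): buf=[26 _ _ _ _ _], head=0, tail=1, size=1
write(40): buf=[26 40 _ _ _ _], head=0, tail=2, size=2
read(): buf=[_ 40 _ _ _ _], head=1, tail=2, size=1
write(71): buf=[_ 40 71 _ _ _], head=1, tail=3, size=2
write(8): buf=[_ 40 71 8 _ _], head=1, tail=4, size=3
write(24): buf=[_ 40 71 8 24 _], head=1, tail=5, size=4
write(57): buf=[_ 40 71 8 24 57], head=1, tail=0, size=5
write(33): buf=[33 40 71 8 24 57], head=1, tail=1, size=6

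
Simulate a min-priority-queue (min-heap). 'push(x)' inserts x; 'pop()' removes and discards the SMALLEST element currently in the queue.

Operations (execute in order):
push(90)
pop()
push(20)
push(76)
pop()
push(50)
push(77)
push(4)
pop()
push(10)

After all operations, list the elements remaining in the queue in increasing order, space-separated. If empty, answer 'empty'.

Answer: 10 50 76 77

Derivation:
push(90): heap contents = [90]
pop() → 90: heap contents = []
push(20): heap contents = [20]
push(76): heap contents = [20, 76]
pop() → 20: heap contents = [76]
push(50): heap contents = [50, 76]
push(77): heap contents = [50, 76, 77]
push(4): heap contents = [4, 50, 76, 77]
pop() → 4: heap contents = [50, 76, 77]
push(10): heap contents = [10, 50, 76, 77]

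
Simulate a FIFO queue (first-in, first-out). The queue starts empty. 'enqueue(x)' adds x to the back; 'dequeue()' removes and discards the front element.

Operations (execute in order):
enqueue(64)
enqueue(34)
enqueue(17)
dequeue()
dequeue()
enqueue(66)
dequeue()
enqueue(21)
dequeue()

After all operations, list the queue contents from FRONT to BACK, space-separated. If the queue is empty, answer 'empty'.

enqueue(64): [64]
enqueue(34): [64, 34]
enqueue(17): [64, 34, 17]
dequeue(): [34, 17]
dequeue(): [17]
enqueue(66): [17, 66]
dequeue(): [66]
enqueue(21): [66, 21]
dequeue(): [21]

Answer: 21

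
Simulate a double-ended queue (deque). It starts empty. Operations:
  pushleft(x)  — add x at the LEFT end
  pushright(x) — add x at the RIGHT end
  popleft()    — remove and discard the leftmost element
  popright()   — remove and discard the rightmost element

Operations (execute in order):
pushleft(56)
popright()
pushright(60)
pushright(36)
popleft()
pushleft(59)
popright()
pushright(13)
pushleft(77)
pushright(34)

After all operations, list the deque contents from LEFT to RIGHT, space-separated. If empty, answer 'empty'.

Answer: 77 59 13 34

Derivation:
pushleft(56): [56]
popright(): []
pushright(60): [60]
pushright(36): [60, 36]
popleft(): [36]
pushleft(59): [59, 36]
popright(): [59]
pushright(13): [59, 13]
pushleft(77): [77, 59, 13]
pushright(34): [77, 59, 13, 34]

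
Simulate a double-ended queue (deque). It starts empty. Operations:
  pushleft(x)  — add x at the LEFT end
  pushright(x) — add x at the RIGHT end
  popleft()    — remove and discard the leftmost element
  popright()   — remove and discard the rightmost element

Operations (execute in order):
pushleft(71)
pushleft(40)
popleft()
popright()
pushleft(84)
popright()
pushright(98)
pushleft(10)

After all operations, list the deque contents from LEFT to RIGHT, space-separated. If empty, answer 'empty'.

Answer: 10 98

Derivation:
pushleft(71): [71]
pushleft(40): [40, 71]
popleft(): [71]
popright(): []
pushleft(84): [84]
popright(): []
pushright(98): [98]
pushleft(10): [10, 98]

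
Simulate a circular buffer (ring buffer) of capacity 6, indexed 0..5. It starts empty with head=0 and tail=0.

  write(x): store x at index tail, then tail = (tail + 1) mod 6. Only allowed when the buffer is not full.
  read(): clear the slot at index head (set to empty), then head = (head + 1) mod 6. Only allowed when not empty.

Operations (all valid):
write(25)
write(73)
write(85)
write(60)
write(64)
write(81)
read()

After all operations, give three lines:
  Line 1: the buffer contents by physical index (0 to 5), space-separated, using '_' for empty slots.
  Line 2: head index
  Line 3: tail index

Answer: _ 73 85 60 64 81
1
0

Derivation:
write(25): buf=[25 _ _ _ _ _], head=0, tail=1, size=1
write(73): buf=[25 73 _ _ _ _], head=0, tail=2, size=2
write(85): buf=[25 73 85 _ _ _], head=0, tail=3, size=3
write(60): buf=[25 73 85 60 _ _], head=0, tail=4, size=4
write(64): buf=[25 73 85 60 64 _], head=0, tail=5, size=5
write(81): buf=[25 73 85 60 64 81], head=0, tail=0, size=6
read(): buf=[_ 73 85 60 64 81], head=1, tail=0, size=5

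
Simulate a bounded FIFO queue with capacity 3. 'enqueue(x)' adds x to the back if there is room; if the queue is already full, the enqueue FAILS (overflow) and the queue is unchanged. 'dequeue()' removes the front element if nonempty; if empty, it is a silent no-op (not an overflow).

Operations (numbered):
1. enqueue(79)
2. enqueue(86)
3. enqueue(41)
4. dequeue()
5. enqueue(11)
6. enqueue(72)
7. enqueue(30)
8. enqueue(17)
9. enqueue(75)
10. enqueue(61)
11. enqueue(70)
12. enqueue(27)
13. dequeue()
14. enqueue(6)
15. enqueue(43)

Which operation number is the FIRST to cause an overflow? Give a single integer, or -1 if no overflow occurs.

1. enqueue(79): size=1
2. enqueue(86): size=2
3. enqueue(41): size=3
4. dequeue(): size=2
5. enqueue(11): size=3
6. enqueue(72): size=3=cap → OVERFLOW (fail)
7. enqueue(30): size=3=cap → OVERFLOW (fail)
8. enqueue(17): size=3=cap → OVERFLOW (fail)
9. enqueue(75): size=3=cap → OVERFLOW (fail)
10. enqueue(61): size=3=cap → OVERFLOW (fail)
11. enqueue(70): size=3=cap → OVERFLOW (fail)
12. enqueue(27): size=3=cap → OVERFLOW (fail)
13. dequeue(): size=2
14. enqueue(6): size=3
15. enqueue(43): size=3=cap → OVERFLOW (fail)

Answer: 6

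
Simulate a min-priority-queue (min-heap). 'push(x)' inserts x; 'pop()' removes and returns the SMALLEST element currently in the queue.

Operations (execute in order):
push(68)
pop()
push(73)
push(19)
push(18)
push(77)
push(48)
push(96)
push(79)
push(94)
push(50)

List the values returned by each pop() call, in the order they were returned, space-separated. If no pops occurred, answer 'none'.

push(68): heap contents = [68]
pop() → 68: heap contents = []
push(73): heap contents = [73]
push(19): heap contents = [19, 73]
push(18): heap contents = [18, 19, 73]
push(77): heap contents = [18, 19, 73, 77]
push(48): heap contents = [18, 19, 48, 73, 77]
push(96): heap contents = [18, 19, 48, 73, 77, 96]
push(79): heap contents = [18, 19, 48, 73, 77, 79, 96]
push(94): heap contents = [18, 19, 48, 73, 77, 79, 94, 96]
push(50): heap contents = [18, 19, 48, 50, 73, 77, 79, 94, 96]

Answer: 68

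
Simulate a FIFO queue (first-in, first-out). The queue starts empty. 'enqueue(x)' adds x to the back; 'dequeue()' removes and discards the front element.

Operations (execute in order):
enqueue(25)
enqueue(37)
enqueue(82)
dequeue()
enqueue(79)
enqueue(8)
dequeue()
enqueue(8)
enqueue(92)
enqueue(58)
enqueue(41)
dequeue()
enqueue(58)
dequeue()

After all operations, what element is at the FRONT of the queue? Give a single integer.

enqueue(25): queue = [25]
enqueue(37): queue = [25, 37]
enqueue(82): queue = [25, 37, 82]
dequeue(): queue = [37, 82]
enqueue(79): queue = [37, 82, 79]
enqueue(8): queue = [37, 82, 79, 8]
dequeue(): queue = [82, 79, 8]
enqueue(8): queue = [82, 79, 8, 8]
enqueue(92): queue = [82, 79, 8, 8, 92]
enqueue(58): queue = [82, 79, 8, 8, 92, 58]
enqueue(41): queue = [82, 79, 8, 8, 92, 58, 41]
dequeue(): queue = [79, 8, 8, 92, 58, 41]
enqueue(58): queue = [79, 8, 8, 92, 58, 41, 58]
dequeue(): queue = [8, 8, 92, 58, 41, 58]

Answer: 8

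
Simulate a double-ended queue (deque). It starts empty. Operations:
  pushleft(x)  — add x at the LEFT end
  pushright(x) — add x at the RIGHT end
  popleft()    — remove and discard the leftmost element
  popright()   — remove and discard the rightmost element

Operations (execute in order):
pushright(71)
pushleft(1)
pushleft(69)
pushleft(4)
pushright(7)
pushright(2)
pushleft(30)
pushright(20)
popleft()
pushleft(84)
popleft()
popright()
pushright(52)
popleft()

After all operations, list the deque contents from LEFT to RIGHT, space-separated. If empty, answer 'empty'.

Answer: 69 1 71 7 2 52

Derivation:
pushright(71): [71]
pushleft(1): [1, 71]
pushleft(69): [69, 1, 71]
pushleft(4): [4, 69, 1, 71]
pushright(7): [4, 69, 1, 71, 7]
pushright(2): [4, 69, 1, 71, 7, 2]
pushleft(30): [30, 4, 69, 1, 71, 7, 2]
pushright(20): [30, 4, 69, 1, 71, 7, 2, 20]
popleft(): [4, 69, 1, 71, 7, 2, 20]
pushleft(84): [84, 4, 69, 1, 71, 7, 2, 20]
popleft(): [4, 69, 1, 71, 7, 2, 20]
popright(): [4, 69, 1, 71, 7, 2]
pushright(52): [4, 69, 1, 71, 7, 2, 52]
popleft(): [69, 1, 71, 7, 2, 52]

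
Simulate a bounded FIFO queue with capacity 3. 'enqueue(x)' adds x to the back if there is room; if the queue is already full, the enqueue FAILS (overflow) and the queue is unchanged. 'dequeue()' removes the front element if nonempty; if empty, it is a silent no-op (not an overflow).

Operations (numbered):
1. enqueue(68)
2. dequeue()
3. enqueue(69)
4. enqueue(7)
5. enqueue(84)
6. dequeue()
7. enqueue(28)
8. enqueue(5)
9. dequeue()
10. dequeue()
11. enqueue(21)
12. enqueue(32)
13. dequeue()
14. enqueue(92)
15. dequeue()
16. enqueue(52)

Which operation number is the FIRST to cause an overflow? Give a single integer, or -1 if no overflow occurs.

1. enqueue(68): size=1
2. dequeue(): size=0
3. enqueue(69): size=1
4. enqueue(7): size=2
5. enqueue(84): size=3
6. dequeue(): size=2
7. enqueue(28): size=3
8. enqueue(5): size=3=cap → OVERFLOW (fail)
9. dequeue(): size=2
10. dequeue(): size=1
11. enqueue(21): size=2
12. enqueue(32): size=3
13. dequeue(): size=2
14. enqueue(92): size=3
15. dequeue(): size=2
16. enqueue(52): size=3

Answer: 8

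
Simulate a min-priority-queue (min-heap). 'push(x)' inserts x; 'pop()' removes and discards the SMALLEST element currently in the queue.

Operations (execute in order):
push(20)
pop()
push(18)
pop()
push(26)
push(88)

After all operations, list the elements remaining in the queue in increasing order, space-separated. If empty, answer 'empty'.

Answer: 26 88

Derivation:
push(20): heap contents = [20]
pop() → 20: heap contents = []
push(18): heap contents = [18]
pop() → 18: heap contents = []
push(26): heap contents = [26]
push(88): heap contents = [26, 88]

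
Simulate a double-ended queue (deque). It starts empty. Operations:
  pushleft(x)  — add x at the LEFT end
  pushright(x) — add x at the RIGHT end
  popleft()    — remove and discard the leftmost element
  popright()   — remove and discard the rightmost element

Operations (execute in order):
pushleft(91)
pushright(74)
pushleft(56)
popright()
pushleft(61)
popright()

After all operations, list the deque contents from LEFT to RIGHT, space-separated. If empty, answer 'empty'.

Answer: 61 56

Derivation:
pushleft(91): [91]
pushright(74): [91, 74]
pushleft(56): [56, 91, 74]
popright(): [56, 91]
pushleft(61): [61, 56, 91]
popright(): [61, 56]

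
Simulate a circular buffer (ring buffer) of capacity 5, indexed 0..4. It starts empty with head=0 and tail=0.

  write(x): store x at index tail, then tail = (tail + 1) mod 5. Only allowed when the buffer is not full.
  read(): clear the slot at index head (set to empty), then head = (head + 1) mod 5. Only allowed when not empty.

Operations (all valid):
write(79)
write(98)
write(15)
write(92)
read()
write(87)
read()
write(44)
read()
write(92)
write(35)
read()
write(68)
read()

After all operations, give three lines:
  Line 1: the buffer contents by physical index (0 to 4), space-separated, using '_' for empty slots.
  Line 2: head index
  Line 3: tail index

write(79): buf=[79 _ _ _ _], head=0, tail=1, size=1
write(98): buf=[79 98 _ _ _], head=0, tail=2, size=2
write(15): buf=[79 98 15 _ _], head=0, tail=3, size=3
write(92): buf=[79 98 15 92 _], head=0, tail=4, size=4
read(): buf=[_ 98 15 92 _], head=1, tail=4, size=3
write(87): buf=[_ 98 15 92 87], head=1, tail=0, size=4
read(): buf=[_ _ 15 92 87], head=2, tail=0, size=3
write(44): buf=[44 _ 15 92 87], head=2, tail=1, size=4
read(): buf=[44 _ _ 92 87], head=3, tail=1, size=3
write(92): buf=[44 92 _ 92 87], head=3, tail=2, size=4
write(35): buf=[44 92 35 92 87], head=3, tail=3, size=5
read(): buf=[44 92 35 _ 87], head=4, tail=3, size=4
write(68): buf=[44 92 35 68 87], head=4, tail=4, size=5
read(): buf=[44 92 35 68 _], head=0, tail=4, size=4

Answer: 44 92 35 68 _
0
4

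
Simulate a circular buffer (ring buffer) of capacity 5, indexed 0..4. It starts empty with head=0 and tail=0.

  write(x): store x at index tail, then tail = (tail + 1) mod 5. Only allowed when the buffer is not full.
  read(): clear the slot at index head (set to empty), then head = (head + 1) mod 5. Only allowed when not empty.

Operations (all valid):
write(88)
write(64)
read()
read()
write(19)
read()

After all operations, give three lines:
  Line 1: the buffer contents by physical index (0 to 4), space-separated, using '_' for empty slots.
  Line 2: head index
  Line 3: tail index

Answer: _ _ _ _ _
3
3

Derivation:
write(88): buf=[88 _ _ _ _], head=0, tail=1, size=1
write(64): buf=[88 64 _ _ _], head=0, tail=2, size=2
read(): buf=[_ 64 _ _ _], head=1, tail=2, size=1
read(): buf=[_ _ _ _ _], head=2, tail=2, size=0
write(19): buf=[_ _ 19 _ _], head=2, tail=3, size=1
read(): buf=[_ _ _ _ _], head=3, tail=3, size=0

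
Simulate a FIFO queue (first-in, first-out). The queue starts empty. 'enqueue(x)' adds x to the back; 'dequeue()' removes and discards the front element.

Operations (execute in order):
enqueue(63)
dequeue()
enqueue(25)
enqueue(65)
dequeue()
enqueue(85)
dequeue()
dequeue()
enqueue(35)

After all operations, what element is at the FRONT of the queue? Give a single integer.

enqueue(63): queue = [63]
dequeue(): queue = []
enqueue(25): queue = [25]
enqueue(65): queue = [25, 65]
dequeue(): queue = [65]
enqueue(85): queue = [65, 85]
dequeue(): queue = [85]
dequeue(): queue = []
enqueue(35): queue = [35]

Answer: 35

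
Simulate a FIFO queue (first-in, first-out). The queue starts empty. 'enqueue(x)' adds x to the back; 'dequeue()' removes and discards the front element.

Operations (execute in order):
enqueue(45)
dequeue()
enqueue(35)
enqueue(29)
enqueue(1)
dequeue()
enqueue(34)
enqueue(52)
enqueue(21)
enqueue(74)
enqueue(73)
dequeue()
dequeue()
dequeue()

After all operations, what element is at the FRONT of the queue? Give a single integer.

enqueue(45): queue = [45]
dequeue(): queue = []
enqueue(35): queue = [35]
enqueue(29): queue = [35, 29]
enqueue(1): queue = [35, 29, 1]
dequeue(): queue = [29, 1]
enqueue(34): queue = [29, 1, 34]
enqueue(52): queue = [29, 1, 34, 52]
enqueue(21): queue = [29, 1, 34, 52, 21]
enqueue(74): queue = [29, 1, 34, 52, 21, 74]
enqueue(73): queue = [29, 1, 34, 52, 21, 74, 73]
dequeue(): queue = [1, 34, 52, 21, 74, 73]
dequeue(): queue = [34, 52, 21, 74, 73]
dequeue(): queue = [52, 21, 74, 73]

Answer: 52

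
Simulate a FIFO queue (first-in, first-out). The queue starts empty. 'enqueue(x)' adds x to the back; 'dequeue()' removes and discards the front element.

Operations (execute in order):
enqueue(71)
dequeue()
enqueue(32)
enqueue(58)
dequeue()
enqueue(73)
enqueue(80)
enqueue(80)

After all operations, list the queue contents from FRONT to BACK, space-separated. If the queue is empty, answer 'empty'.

Answer: 58 73 80 80

Derivation:
enqueue(71): [71]
dequeue(): []
enqueue(32): [32]
enqueue(58): [32, 58]
dequeue(): [58]
enqueue(73): [58, 73]
enqueue(80): [58, 73, 80]
enqueue(80): [58, 73, 80, 80]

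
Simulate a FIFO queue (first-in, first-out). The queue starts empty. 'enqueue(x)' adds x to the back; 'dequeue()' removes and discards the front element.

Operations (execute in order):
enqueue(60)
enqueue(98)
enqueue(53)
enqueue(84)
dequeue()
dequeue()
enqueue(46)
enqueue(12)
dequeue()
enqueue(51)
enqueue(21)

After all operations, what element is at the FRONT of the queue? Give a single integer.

Answer: 84

Derivation:
enqueue(60): queue = [60]
enqueue(98): queue = [60, 98]
enqueue(53): queue = [60, 98, 53]
enqueue(84): queue = [60, 98, 53, 84]
dequeue(): queue = [98, 53, 84]
dequeue(): queue = [53, 84]
enqueue(46): queue = [53, 84, 46]
enqueue(12): queue = [53, 84, 46, 12]
dequeue(): queue = [84, 46, 12]
enqueue(51): queue = [84, 46, 12, 51]
enqueue(21): queue = [84, 46, 12, 51, 21]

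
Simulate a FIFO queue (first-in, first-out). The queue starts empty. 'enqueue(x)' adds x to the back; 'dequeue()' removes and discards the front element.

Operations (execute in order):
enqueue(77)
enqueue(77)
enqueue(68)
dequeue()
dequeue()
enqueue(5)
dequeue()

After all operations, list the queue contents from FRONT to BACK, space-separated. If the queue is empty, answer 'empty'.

Answer: 5

Derivation:
enqueue(77): [77]
enqueue(77): [77, 77]
enqueue(68): [77, 77, 68]
dequeue(): [77, 68]
dequeue(): [68]
enqueue(5): [68, 5]
dequeue(): [5]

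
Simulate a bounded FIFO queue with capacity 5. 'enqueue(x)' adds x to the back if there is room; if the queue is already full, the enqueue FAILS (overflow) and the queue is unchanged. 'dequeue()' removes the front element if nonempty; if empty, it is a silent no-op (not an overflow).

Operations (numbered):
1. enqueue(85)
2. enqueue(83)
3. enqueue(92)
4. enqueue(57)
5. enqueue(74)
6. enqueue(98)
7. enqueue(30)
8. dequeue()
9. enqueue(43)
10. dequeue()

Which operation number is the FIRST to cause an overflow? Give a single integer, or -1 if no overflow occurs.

Answer: 6

Derivation:
1. enqueue(85): size=1
2. enqueue(83): size=2
3. enqueue(92): size=3
4. enqueue(57): size=4
5. enqueue(74): size=5
6. enqueue(98): size=5=cap → OVERFLOW (fail)
7. enqueue(30): size=5=cap → OVERFLOW (fail)
8. dequeue(): size=4
9. enqueue(43): size=5
10. dequeue(): size=4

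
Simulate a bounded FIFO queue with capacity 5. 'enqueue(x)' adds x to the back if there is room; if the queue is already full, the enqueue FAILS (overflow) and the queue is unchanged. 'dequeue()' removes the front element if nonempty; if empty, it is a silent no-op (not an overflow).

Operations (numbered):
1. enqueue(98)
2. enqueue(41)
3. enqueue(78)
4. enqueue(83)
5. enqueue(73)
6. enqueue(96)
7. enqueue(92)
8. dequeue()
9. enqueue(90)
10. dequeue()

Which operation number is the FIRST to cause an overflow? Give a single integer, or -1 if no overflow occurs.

1. enqueue(98): size=1
2. enqueue(41): size=2
3. enqueue(78): size=3
4. enqueue(83): size=4
5. enqueue(73): size=5
6. enqueue(96): size=5=cap → OVERFLOW (fail)
7. enqueue(92): size=5=cap → OVERFLOW (fail)
8. dequeue(): size=4
9. enqueue(90): size=5
10. dequeue(): size=4

Answer: 6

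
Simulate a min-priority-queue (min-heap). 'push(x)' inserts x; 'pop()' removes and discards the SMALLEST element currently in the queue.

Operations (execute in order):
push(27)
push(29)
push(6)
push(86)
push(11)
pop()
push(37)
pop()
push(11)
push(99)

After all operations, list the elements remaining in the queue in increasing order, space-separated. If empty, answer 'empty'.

Answer: 11 27 29 37 86 99

Derivation:
push(27): heap contents = [27]
push(29): heap contents = [27, 29]
push(6): heap contents = [6, 27, 29]
push(86): heap contents = [6, 27, 29, 86]
push(11): heap contents = [6, 11, 27, 29, 86]
pop() → 6: heap contents = [11, 27, 29, 86]
push(37): heap contents = [11, 27, 29, 37, 86]
pop() → 11: heap contents = [27, 29, 37, 86]
push(11): heap contents = [11, 27, 29, 37, 86]
push(99): heap contents = [11, 27, 29, 37, 86, 99]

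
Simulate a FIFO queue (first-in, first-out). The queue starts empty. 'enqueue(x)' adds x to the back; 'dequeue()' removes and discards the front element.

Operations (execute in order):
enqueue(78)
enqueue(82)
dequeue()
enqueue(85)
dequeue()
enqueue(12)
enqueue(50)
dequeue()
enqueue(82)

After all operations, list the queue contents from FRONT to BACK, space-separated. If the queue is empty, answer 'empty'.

Answer: 12 50 82

Derivation:
enqueue(78): [78]
enqueue(82): [78, 82]
dequeue(): [82]
enqueue(85): [82, 85]
dequeue(): [85]
enqueue(12): [85, 12]
enqueue(50): [85, 12, 50]
dequeue(): [12, 50]
enqueue(82): [12, 50, 82]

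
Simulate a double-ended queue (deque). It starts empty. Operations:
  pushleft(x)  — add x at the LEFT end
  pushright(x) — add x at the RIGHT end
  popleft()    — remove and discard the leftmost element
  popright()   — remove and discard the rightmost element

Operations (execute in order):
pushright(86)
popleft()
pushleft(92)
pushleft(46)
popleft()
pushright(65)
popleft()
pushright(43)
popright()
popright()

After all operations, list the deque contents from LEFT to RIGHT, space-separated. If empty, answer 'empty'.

pushright(86): [86]
popleft(): []
pushleft(92): [92]
pushleft(46): [46, 92]
popleft(): [92]
pushright(65): [92, 65]
popleft(): [65]
pushright(43): [65, 43]
popright(): [65]
popright(): []

Answer: empty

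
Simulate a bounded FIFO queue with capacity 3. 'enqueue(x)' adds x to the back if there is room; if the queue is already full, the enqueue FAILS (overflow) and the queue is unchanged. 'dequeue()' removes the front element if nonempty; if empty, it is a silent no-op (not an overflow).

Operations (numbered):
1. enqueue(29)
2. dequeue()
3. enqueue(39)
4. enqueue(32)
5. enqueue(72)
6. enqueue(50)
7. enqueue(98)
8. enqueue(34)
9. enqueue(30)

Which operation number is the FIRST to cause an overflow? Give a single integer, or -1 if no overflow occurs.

Answer: 6

Derivation:
1. enqueue(29): size=1
2. dequeue(): size=0
3. enqueue(39): size=1
4. enqueue(32): size=2
5. enqueue(72): size=3
6. enqueue(50): size=3=cap → OVERFLOW (fail)
7. enqueue(98): size=3=cap → OVERFLOW (fail)
8. enqueue(34): size=3=cap → OVERFLOW (fail)
9. enqueue(30): size=3=cap → OVERFLOW (fail)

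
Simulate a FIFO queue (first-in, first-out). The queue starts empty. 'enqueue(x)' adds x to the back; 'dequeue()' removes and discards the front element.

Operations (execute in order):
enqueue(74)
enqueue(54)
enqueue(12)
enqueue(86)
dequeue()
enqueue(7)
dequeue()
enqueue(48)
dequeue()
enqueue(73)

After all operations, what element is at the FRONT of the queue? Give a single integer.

enqueue(74): queue = [74]
enqueue(54): queue = [74, 54]
enqueue(12): queue = [74, 54, 12]
enqueue(86): queue = [74, 54, 12, 86]
dequeue(): queue = [54, 12, 86]
enqueue(7): queue = [54, 12, 86, 7]
dequeue(): queue = [12, 86, 7]
enqueue(48): queue = [12, 86, 7, 48]
dequeue(): queue = [86, 7, 48]
enqueue(73): queue = [86, 7, 48, 73]

Answer: 86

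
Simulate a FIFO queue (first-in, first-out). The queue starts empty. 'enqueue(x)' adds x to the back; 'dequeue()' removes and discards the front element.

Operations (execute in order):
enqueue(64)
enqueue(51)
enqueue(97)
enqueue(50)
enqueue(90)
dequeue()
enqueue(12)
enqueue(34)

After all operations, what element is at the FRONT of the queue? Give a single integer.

Answer: 51

Derivation:
enqueue(64): queue = [64]
enqueue(51): queue = [64, 51]
enqueue(97): queue = [64, 51, 97]
enqueue(50): queue = [64, 51, 97, 50]
enqueue(90): queue = [64, 51, 97, 50, 90]
dequeue(): queue = [51, 97, 50, 90]
enqueue(12): queue = [51, 97, 50, 90, 12]
enqueue(34): queue = [51, 97, 50, 90, 12, 34]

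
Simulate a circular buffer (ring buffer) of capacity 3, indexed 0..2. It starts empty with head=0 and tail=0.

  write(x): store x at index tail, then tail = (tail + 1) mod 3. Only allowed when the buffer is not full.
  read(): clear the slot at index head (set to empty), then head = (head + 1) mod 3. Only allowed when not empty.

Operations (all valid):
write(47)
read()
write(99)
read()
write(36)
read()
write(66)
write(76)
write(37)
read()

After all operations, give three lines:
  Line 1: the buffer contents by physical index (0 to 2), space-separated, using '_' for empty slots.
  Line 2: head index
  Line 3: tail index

write(47): buf=[47 _ _], head=0, tail=1, size=1
read(): buf=[_ _ _], head=1, tail=1, size=0
write(99): buf=[_ 99 _], head=1, tail=2, size=1
read(): buf=[_ _ _], head=2, tail=2, size=0
write(36): buf=[_ _ 36], head=2, tail=0, size=1
read(): buf=[_ _ _], head=0, tail=0, size=0
write(66): buf=[66 _ _], head=0, tail=1, size=1
write(76): buf=[66 76 _], head=0, tail=2, size=2
write(37): buf=[66 76 37], head=0, tail=0, size=3
read(): buf=[_ 76 37], head=1, tail=0, size=2

Answer: _ 76 37
1
0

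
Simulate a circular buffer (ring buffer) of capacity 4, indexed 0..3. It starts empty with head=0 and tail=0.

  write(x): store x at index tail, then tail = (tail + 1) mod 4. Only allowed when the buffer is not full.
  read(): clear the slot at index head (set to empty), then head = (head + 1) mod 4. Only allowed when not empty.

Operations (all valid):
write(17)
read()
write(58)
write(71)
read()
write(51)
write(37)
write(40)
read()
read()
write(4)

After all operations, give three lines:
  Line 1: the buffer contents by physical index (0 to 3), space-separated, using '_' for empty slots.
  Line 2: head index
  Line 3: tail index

write(17): buf=[17 _ _ _], head=0, tail=1, size=1
read(): buf=[_ _ _ _], head=1, tail=1, size=0
write(58): buf=[_ 58 _ _], head=1, tail=2, size=1
write(71): buf=[_ 58 71 _], head=1, tail=3, size=2
read(): buf=[_ _ 71 _], head=2, tail=3, size=1
write(51): buf=[_ _ 71 51], head=2, tail=0, size=2
write(37): buf=[37 _ 71 51], head=2, tail=1, size=3
write(40): buf=[37 40 71 51], head=2, tail=2, size=4
read(): buf=[37 40 _ 51], head=3, tail=2, size=3
read(): buf=[37 40 _ _], head=0, tail=2, size=2
write(4): buf=[37 40 4 _], head=0, tail=3, size=3

Answer: 37 40 4 _
0
3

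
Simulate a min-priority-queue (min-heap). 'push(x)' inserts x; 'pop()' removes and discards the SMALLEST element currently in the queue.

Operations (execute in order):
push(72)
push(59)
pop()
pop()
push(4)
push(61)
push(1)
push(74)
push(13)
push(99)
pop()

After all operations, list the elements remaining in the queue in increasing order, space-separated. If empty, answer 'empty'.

push(72): heap contents = [72]
push(59): heap contents = [59, 72]
pop() → 59: heap contents = [72]
pop() → 72: heap contents = []
push(4): heap contents = [4]
push(61): heap contents = [4, 61]
push(1): heap contents = [1, 4, 61]
push(74): heap contents = [1, 4, 61, 74]
push(13): heap contents = [1, 4, 13, 61, 74]
push(99): heap contents = [1, 4, 13, 61, 74, 99]
pop() → 1: heap contents = [4, 13, 61, 74, 99]

Answer: 4 13 61 74 99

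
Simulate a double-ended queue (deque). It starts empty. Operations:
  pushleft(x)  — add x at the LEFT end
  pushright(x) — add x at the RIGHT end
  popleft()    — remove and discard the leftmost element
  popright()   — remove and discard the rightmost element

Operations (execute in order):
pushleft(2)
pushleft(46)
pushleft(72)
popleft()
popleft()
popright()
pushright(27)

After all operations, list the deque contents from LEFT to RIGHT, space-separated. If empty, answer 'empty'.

pushleft(2): [2]
pushleft(46): [46, 2]
pushleft(72): [72, 46, 2]
popleft(): [46, 2]
popleft(): [2]
popright(): []
pushright(27): [27]

Answer: 27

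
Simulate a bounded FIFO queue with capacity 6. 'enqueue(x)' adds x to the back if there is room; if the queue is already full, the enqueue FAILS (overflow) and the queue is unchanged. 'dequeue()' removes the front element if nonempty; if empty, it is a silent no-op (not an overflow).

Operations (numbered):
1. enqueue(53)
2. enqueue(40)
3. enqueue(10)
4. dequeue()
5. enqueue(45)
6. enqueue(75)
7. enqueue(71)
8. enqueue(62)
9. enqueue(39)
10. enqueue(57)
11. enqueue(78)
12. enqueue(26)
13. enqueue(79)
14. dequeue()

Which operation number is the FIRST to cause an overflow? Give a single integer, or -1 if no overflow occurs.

Answer: 9

Derivation:
1. enqueue(53): size=1
2. enqueue(40): size=2
3. enqueue(10): size=3
4. dequeue(): size=2
5. enqueue(45): size=3
6. enqueue(75): size=4
7. enqueue(71): size=5
8. enqueue(62): size=6
9. enqueue(39): size=6=cap → OVERFLOW (fail)
10. enqueue(57): size=6=cap → OVERFLOW (fail)
11. enqueue(78): size=6=cap → OVERFLOW (fail)
12. enqueue(26): size=6=cap → OVERFLOW (fail)
13. enqueue(79): size=6=cap → OVERFLOW (fail)
14. dequeue(): size=5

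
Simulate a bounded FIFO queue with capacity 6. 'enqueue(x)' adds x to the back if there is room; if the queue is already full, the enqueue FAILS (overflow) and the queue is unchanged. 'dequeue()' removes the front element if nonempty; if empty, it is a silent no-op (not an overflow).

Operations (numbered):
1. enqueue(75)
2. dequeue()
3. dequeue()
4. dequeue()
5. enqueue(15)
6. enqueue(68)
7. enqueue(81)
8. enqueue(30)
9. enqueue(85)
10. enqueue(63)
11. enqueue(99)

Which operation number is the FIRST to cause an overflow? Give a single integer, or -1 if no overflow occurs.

Answer: 11

Derivation:
1. enqueue(75): size=1
2. dequeue(): size=0
3. dequeue(): empty, no-op, size=0
4. dequeue(): empty, no-op, size=0
5. enqueue(15): size=1
6. enqueue(68): size=2
7. enqueue(81): size=3
8. enqueue(30): size=4
9. enqueue(85): size=5
10. enqueue(63): size=6
11. enqueue(99): size=6=cap → OVERFLOW (fail)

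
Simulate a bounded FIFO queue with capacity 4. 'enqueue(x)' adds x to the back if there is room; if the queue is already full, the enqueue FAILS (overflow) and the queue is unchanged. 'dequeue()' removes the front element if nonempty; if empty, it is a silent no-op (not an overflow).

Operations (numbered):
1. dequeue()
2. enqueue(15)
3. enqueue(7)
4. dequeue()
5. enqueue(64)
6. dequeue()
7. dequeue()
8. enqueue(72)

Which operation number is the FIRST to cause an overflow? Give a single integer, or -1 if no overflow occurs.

1. dequeue(): empty, no-op, size=0
2. enqueue(15): size=1
3. enqueue(7): size=2
4. dequeue(): size=1
5. enqueue(64): size=2
6. dequeue(): size=1
7. dequeue(): size=0
8. enqueue(72): size=1

Answer: -1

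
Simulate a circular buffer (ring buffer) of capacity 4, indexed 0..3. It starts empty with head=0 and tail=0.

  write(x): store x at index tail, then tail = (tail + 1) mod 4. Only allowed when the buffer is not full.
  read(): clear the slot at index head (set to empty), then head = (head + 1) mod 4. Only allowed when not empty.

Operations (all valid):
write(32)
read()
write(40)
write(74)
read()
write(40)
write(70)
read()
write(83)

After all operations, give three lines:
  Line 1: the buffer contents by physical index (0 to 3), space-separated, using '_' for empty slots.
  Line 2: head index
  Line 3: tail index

Answer: 70 83 _ 40
3
2

Derivation:
write(32): buf=[32 _ _ _], head=0, tail=1, size=1
read(): buf=[_ _ _ _], head=1, tail=1, size=0
write(40): buf=[_ 40 _ _], head=1, tail=2, size=1
write(74): buf=[_ 40 74 _], head=1, tail=3, size=2
read(): buf=[_ _ 74 _], head=2, tail=3, size=1
write(40): buf=[_ _ 74 40], head=2, tail=0, size=2
write(70): buf=[70 _ 74 40], head=2, tail=1, size=3
read(): buf=[70 _ _ 40], head=3, tail=1, size=2
write(83): buf=[70 83 _ 40], head=3, tail=2, size=3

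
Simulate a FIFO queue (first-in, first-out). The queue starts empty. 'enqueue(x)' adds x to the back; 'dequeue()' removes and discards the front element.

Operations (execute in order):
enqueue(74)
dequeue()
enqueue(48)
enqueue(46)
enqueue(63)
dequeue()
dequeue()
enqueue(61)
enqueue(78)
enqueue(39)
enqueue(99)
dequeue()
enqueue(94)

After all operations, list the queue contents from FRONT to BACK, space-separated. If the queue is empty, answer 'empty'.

enqueue(74): [74]
dequeue(): []
enqueue(48): [48]
enqueue(46): [48, 46]
enqueue(63): [48, 46, 63]
dequeue(): [46, 63]
dequeue(): [63]
enqueue(61): [63, 61]
enqueue(78): [63, 61, 78]
enqueue(39): [63, 61, 78, 39]
enqueue(99): [63, 61, 78, 39, 99]
dequeue(): [61, 78, 39, 99]
enqueue(94): [61, 78, 39, 99, 94]

Answer: 61 78 39 99 94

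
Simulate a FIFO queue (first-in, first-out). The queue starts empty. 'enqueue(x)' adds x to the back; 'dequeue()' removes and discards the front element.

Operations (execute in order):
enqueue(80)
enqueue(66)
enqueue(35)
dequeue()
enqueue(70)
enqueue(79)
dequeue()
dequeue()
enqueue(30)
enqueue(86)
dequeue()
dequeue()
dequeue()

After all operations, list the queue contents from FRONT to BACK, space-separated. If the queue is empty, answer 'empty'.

Answer: 86

Derivation:
enqueue(80): [80]
enqueue(66): [80, 66]
enqueue(35): [80, 66, 35]
dequeue(): [66, 35]
enqueue(70): [66, 35, 70]
enqueue(79): [66, 35, 70, 79]
dequeue(): [35, 70, 79]
dequeue(): [70, 79]
enqueue(30): [70, 79, 30]
enqueue(86): [70, 79, 30, 86]
dequeue(): [79, 30, 86]
dequeue(): [30, 86]
dequeue(): [86]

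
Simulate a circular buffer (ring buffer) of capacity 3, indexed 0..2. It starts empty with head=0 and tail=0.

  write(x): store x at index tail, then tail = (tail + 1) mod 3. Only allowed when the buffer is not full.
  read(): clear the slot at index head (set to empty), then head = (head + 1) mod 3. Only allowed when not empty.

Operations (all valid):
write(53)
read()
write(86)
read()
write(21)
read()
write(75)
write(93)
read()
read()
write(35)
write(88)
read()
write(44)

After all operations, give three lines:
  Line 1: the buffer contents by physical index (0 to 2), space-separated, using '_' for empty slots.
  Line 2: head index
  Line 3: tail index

write(53): buf=[53 _ _], head=0, tail=1, size=1
read(): buf=[_ _ _], head=1, tail=1, size=0
write(86): buf=[_ 86 _], head=1, tail=2, size=1
read(): buf=[_ _ _], head=2, tail=2, size=0
write(21): buf=[_ _ 21], head=2, tail=0, size=1
read(): buf=[_ _ _], head=0, tail=0, size=0
write(75): buf=[75 _ _], head=0, tail=1, size=1
write(93): buf=[75 93 _], head=0, tail=2, size=2
read(): buf=[_ 93 _], head=1, tail=2, size=1
read(): buf=[_ _ _], head=2, tail=2, size=0
write(35): buf=[_ _ 35], head=2, tail=0, size=1
write(88): buf=[88 _ 35], head=2, tail=1, size=2
read(): buf=[88 _ _], head=0, tail=1, size=1
write(44): buf=[88 44 _], head=0, tail=2, size=2

Answer: 88 44 _
0
2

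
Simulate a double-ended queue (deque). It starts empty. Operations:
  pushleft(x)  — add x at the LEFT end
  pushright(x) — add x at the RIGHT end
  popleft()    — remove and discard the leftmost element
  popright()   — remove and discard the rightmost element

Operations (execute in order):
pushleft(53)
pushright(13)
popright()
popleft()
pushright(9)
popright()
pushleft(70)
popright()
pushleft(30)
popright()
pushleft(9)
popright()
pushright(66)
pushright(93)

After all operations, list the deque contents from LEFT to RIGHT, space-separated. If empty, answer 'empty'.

Answer: 66 93

Derivation:
pushleft(53): [53]
pushright(13): [53, 13]
popright(): [53]
popleft(): []
pushright(9): [9]
popright(): []
pushleft(70): [70]
popright(): []
pushleft(30): [30]
popright(): []
pushleft(9): [9]
popright(): []
pushright(66): [66]
pushright(93): [66, 93]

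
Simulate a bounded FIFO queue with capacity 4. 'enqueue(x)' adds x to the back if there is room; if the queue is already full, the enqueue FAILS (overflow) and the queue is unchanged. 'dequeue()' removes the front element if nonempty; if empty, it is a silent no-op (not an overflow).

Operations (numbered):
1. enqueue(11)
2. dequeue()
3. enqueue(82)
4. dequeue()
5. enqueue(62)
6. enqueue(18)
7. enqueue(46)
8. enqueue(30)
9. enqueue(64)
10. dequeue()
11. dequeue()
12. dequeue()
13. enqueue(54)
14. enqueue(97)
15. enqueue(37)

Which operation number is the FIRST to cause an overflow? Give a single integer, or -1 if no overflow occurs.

1. enqueue(11): size=1
2. dequeue(): size=0
3. enqueue(82): size=1
4. dequeue(): size=0
5. enqueue(62): size=1
6. enqueue(18): size=2
7. enqueue(46): size=3
8. enqueue(30): size=4
9. enqueue(64): size=4=cap → OVERFLOW (fail)
10. dequeue(): size=3
11. dequeue(): size=2
12. dequeue(): size=1
13. enqueue(54): size=2
14. enqueue(97): size=3
15. enqueue(37): size=4

Answer: 9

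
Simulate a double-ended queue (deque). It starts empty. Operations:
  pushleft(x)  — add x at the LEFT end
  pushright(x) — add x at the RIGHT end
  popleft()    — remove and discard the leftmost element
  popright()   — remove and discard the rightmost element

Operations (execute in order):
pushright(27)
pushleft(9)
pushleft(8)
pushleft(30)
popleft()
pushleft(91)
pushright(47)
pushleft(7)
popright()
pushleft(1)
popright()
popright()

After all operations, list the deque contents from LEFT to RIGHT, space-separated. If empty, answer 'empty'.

Answer: 1 7 91 8

Derivation:
pushright(27): [27]
pushleft(9): [9, 27]
pushleft(8): [8, 9, 27]
pushleft(30): [30, 8, 9, 27]
popleft(): [8, 9, 27]
pushleft(91): [91, 8, 9, 27]
pushright(47): [91, 8, 9, 27, 47]
pushleft(7): [7, 91, 8, 9, 27, 47]
popright(): [7, 91, 8, 9, 27]
pushleft(1): [1, 7, 91, 8, 9, 27]
popright(): [1, 7, 91, 8, 9]
popright(): [1, 7, 91, 8]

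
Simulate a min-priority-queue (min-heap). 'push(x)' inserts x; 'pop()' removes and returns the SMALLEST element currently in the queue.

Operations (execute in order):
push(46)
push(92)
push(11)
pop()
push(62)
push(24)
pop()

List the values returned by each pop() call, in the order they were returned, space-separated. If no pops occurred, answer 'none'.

push(46): heap contents = [46]
push(92): heap contents = [46, 92]
push(11): heap contents = [11, 46, 92]
pop() → 11: heap contents = [46, 92]
push(62): heap contents = [46, 62, 92]
push(24): heap contents = [24, 46, 62, 92]
pop() → 24: heap contents = [46, 62, 92]

Answer: 11 24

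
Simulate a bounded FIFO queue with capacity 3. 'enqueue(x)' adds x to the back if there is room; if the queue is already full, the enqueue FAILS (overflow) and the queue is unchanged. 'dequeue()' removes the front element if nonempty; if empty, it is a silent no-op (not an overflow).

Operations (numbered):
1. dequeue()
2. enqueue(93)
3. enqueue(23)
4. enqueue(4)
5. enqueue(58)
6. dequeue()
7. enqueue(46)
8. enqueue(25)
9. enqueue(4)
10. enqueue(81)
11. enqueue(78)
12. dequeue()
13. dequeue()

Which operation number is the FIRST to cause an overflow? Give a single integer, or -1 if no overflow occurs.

Answer: 5

Derivation:
1. dequeue(): empty, no-op, size=0
2. enqueue(93): size=1
3. enqueue(23): size=2
4. enqueue(4): size=3
5. enqueue(58): size=3=cap → OVERFLOW (fail)
6. dequeue(): size=2
7. enqueue(46): size=3
8. enqueue(25): size=3=cap → OVERFLOW (fail)
9. enqueue(4): size=3=cap → OVERFLOW (fail)
10. enqueue(81): size=3=cap → OVERFLOW (fail)
11. enqueue(78): size=3=cap → OVERFLOW (fail)
12. dequeue(): size=2
13. dequeue(): size=1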